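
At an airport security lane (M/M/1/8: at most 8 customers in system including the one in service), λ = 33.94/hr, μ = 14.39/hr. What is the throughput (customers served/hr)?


ρ = 2.3586; P_K = (1−ρ)ρ^8/(1−ρ^9) = 0.576272
λ_eff = λ(1 − P_K) = 33.94·(1 − 0.576272) = 33.94·0.423728 = 14.3813 /hr

Final: 14.3813 /hr


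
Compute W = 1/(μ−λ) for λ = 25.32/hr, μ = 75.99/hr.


W = 1/(μ−λ) = 1/(75.99 − 25.32) = 1/50.67 = 0.01974 hr

Final: 0.01974 hr


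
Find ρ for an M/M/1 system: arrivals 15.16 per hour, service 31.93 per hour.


ρ = λ/μ = 15.16/31.93 = 0.4748

Final: 0.4748


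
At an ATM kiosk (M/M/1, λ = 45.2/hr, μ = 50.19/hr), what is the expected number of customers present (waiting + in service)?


ρ = λ/μ = 45.2/50.19 = 0.9006
L = ρ/(1−ρ) = 0.9006/(1 − 0.9006) = 0.9006/0.09942 = 9.0581

Final: 9.0581


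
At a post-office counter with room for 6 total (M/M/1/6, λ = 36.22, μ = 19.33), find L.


ρ = 36.22/19.33 = 1.8738
L = ρ[1 − (K+1)ρ^K + Kρ^(K+1)] / [(1−ρ)(1−ρ^(K+1))]
Numerator: 1.8738·(1 − 7·43.281226 + 6·81.099120) = 345.947173
Denominator: (-0.8738)·(-80.099120) = 69.988316
L = 345.947173/69.988316 = 4.9429

Final: 4.9429


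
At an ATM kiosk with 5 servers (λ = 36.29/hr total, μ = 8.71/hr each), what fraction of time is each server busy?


ρ = λ/(cμ) = 36.29/(5·8.71) = 36.29/43.55 = 0.8333

Final: 0.8333


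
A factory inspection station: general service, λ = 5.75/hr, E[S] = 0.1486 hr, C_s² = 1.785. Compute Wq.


ρ = λ·E[S] = 5.75·0.1486 = 0.8545
E[S²] = E[S]²(1+C_s²) = 0.1486²·(1+1.785) = 0.061498
Wq = λ·E[S²]/(2(1−ρ)) = 5.75·0.061498/(2·0.1455) = 1.21475 hr

Final: 1.21475 hr


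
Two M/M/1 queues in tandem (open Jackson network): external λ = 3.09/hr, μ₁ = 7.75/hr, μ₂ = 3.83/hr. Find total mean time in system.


Each node sees arrival rate λ = 3.09/hr (tandem ⇒ throughput preserved).
W₁ = 1/(μ₁−λ) = 1/(7.75−3.09) = 0.21459 hr
W₂ = 1/(μ₂−λ) = 1/(3.83−3.09) = 1.35135 hr
W_total = W₁ + W₂ = 0.21459 + 1.35135 = 1.56594 hr

Final: 1.56594 hr


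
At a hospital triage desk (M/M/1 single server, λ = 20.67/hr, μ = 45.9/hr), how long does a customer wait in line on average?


ρ = 20.67/45.9 = 0.4503
Wq = ρ/(μ−λ) = 0.4503/(45.9 − 20.67) = 0.4503/25.23 = 0.01785 hr

Final: 0.01785 hr


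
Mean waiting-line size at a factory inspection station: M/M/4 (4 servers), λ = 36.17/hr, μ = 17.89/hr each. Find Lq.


a = λ/μ = 2.0218; ρ = a/4 = 0.5054
P₀ = 0.127375
Lq = P₀·a^c·ρ / (c!·(1−ρ)²) = 0.127375·16.70909·0.5054/(24·0.24458)
= 0.18327

Final: 0.18327


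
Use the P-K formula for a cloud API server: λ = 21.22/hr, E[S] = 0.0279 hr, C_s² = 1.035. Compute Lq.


ρ = λ·E[S] = 21.22·0.0279 = 0.5920
Lq = ρ²(1+C_s²)/(2(1−ρ)) = 0.3505·(1+1.035)/(2·0.4080)
= 0.3505·2.0350/0.8159 = 0.87421

Final: 0.87421


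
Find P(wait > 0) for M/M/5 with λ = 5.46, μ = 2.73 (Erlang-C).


a = λ/μ = 2.0000; ρ = a/5 = 0.4000
P₀ = 0.134328 (from M/M/c formula)
C(c,a) = [a^c/(c!(1−ρ))]·P₀ = [32.00000/(120·0.6000)]·0.134328
= 0.44444·0.134328 = 0.059701

Final: 0.059701


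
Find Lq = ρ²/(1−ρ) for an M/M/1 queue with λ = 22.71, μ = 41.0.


ρ = 22.71/41.0 = 0.5539
Lq = ρ²/(1−ρ) = 0.3068/0.4461 = 0.6878

Final: 0.6878


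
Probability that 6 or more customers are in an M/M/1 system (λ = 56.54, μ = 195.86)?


ρ = 56.54/195.86 = 0.2887
P(N ≥ n) = ρ^n = 0.2887^6 = 0.0005787

Final: 0.0005787


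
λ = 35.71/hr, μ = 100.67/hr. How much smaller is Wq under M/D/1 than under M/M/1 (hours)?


ρ = 35.71/100.67 = 0.3547
Wq(M/M/1) = ρ/(μ−λ) = 0.3547/64.96 = 0.005461 hr
Wq(M/D/1) = ρ/(2(μ−λ)) = 0.002730 hr
Savings = 0.005461 − 0.002730 = 0.002730 hr

Final: 0.002730 hr


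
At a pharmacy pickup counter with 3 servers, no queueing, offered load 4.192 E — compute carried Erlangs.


B(3,4.192) = 0.467610 (Erlang-B)
Carried load = a(1 − B) = 4.192·(1 − 0.467610) = 4.192·0.532390 = 2.2318 E

Final: 2.2318 Erlangs


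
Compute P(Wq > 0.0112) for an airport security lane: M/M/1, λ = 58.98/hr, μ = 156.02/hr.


ρ = 58.98/156.02 = 0.3780
P(Wq > t) = ρ·e^{−(μ−λ)t} = 0.3780·e^{−1.0868}
= 0.3780·0.337278 = 0.127501

Final: 0.127501


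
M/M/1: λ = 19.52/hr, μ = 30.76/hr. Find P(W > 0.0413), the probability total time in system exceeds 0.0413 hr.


W ~ Exponential(μ−λ) for M/M/1.
μ − λ = 30.76 − 19.52 = 11.2400
P(W > t) = e^{−(μ−λ)t} = e^{−0.4642} = 0.628630

Final: 0.628630


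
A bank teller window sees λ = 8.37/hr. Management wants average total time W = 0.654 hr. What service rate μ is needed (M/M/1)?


W = 1/(μ−λ) ⇒ μ − λ = 1/W = 1/0.654 = 1.5291
μ = λ + 1/W = 8.37 + 1.5291 = 9.8991 per hr

Final: 9.8991 /hr


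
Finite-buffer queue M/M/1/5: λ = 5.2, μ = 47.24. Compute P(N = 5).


ρ = λ/μ = 5.2/47.24 = 0.1101
P_K = (1−ρ)ρ^K/(1−ρ^(K+1)) = (0.8899·0.00001616)/(1 − 0.000001779)
= 0.00001438/0.999998 = 0.00001438

Final: 0.00001438


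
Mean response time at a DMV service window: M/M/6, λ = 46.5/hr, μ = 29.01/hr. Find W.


a = 1.6029; ρ = 0.2671; P₀ = 0.201236
Lq = P₀·a^c·ρ/(c!(1−ρ)²) = 0.002358
Wq = Lq/λ = 0.002358/46.5 = 0.00005071 hr
W = Wq + 1/μ = 0.00005071 + 0.03447 = 0.03452 hr

Final: 0.03452 hr


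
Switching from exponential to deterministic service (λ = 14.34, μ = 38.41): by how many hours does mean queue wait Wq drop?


ρ = 14.34/38.41 = 0.3733
Wq(M/M/1) = ρ/(μ−λ) = 0.3733/24.07 = 0.01551 hr
Wq(M/D/1) = ρ/(2(μ−λ)) = 0.007755 hr
Savings = 0.01551 − 0.007755 = 0.007755 hr

Final: 0.007755 hr


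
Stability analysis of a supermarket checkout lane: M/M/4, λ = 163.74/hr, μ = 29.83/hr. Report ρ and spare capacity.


Total capacity cμ = 4·29.83 = 119.32/hr
ρ = λ/(cμ) = 163.74/119.32 = 1.3723
Stable ⇔ ρ < 1: NO
Spare capacity = cμ − λ = 119.32 − 163.74 = -44.42/hr

Final: ρ = 1.3723; unstable; margin = -44.42/hr


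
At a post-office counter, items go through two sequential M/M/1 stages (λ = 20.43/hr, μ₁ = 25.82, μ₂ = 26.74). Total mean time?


Each node sees arrival rate λ = 20.43/hr (tandem ⇒ throughput preserved).
W₁ = 1/(μ₁−λ) = 1/(25.82−20.43) = 0.18553 hr
W₂ = 1/(μ₂−λ) = 1/(26.74−20.43) = 0.15848 hr
W_total = W₁ + W₂ = 0.18553 + 0.15848 = 0.34401 hr

Final: 0.34401 hr


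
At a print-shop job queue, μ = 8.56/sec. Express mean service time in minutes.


Mean service time = 1/μ = 1/8.56 second = 0.11682 second
In minutes: 0.11682 × 0.0166667 = 0.001947 min

Final: 0.001947 min


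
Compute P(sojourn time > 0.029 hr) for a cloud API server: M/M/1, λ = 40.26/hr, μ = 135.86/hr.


W ~ Exponential(μ−λ) for M/M/1.
μ − λ = 135.86 − 40.26 = 95.6000
P(W > t) = e^{−(μ−λ)t} = e^{−2.7724} = 0.062512

Final: 0.062512


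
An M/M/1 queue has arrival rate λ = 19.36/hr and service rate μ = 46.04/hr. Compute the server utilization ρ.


ρ = λ/μ = 19.36/46.04 = 0.4205

Final: 0.4205


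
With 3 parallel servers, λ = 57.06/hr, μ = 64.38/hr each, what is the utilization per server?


ρ = λ/(cμ) = 57.06/(3·64.38) = 57.06/193.14 = 0.2954

Final: 0.2954


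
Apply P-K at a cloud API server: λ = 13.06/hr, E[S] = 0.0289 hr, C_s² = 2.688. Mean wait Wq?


ρ = λ·E[S] = 13.06·0.0289 = 0.3774
E[S²] = E[S]²(1+C_s²) = 0.0289²·(1+2.688) = 0.003080
Wq = λ·E[S²]/(2(1−ρ)) = 13.06·0.003080/(2·0.6226) = 0.03231 hr

Final: 0.03231 hr


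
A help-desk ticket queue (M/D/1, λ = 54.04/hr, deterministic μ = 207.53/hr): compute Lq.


ρ = 54.04/207.53 = 0.2604
M/D/1: Lq = ρ²/(2(1−ρ)) = 0.06781/(2·0.7396) = 0.04584

Final: 0.04584


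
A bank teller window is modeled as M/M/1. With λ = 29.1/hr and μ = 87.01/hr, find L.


ρ = λ/μ = 29.1/87.01 = 0.3344
L = ρ/(1−ρ) = 0.3344/(1 − 0.3344) = 0.3344/0.6656 = 0.5025

Final: 0.5025


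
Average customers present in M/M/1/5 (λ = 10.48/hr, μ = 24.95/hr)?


ρ = 10.48/24.95 = 0.4200
L = ρ[1 − (K+1)ρ^K + Kρ^(K+1)] / [(1−ρ)(1−ρ^(K+1))]
Numerator: 0.4200·(1 − 6·0.013075 + 5·0.005492) = 0.398622
Denominator: (0.5800)·(0.994508) = 0.576775
L = 0.398622/0.576775 = 0.6911

Final: 0.6911


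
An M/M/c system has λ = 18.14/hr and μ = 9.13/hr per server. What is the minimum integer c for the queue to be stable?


Stability requires cμ > λ ⇔ c > λ/μ.
λ/μ = 18.14/9.13 = 1.9869
Minimum integer c = ⌊1.9869⌋ + 1 = 2
Check: 2·9.13 = 18.26 > 18.14, while 1·9.13 = 9.13 ≤ 18.14

Final: 2 servers


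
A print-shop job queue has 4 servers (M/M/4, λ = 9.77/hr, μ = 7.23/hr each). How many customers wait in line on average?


a = λ/μ = 1.3513; ρ = a/4 = 0.3378
P₀ = 0.257373
Lq = P₀·a^c·ρ / (c!·(1−ρ)²) = 0.257373·3.33446·0.3378/(24·0.43847)
= 0.02755

Final: 0.02755


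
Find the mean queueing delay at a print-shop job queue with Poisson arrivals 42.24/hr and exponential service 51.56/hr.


ρ = 42.24/51.56 = 0.8192
Wq = ρ/(μ−λ) = 0.8192/(51.56 − 42.24) = 0.8192/9.32 = 0.08790 hr

Final: 0.08790 hr


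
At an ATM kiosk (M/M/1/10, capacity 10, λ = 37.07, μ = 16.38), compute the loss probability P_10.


ρ = λ/μ = 37.07/16.38 = 2.2631
P_K = (1−ρ)ρ^K/(1−ρ^(K+1)) = (-1.2631·3524.413743)/(1 − 7976.191542)
= -4451.777799/-7975.191542 = 0.558203

Final: 0.558203


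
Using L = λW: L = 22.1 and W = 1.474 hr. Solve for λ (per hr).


λ = L/W = 22.1/1.474 = 14.9932 /hr

Final: 14.9932 /hr


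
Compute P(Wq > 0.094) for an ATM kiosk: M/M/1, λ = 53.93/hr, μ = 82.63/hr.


ρ = 53.93/82.63 = 0.6527
P(Wq > t) = ρ·e^{−(μ−λ)t} = 0.6527·e^{−2.6978}
= 0.6527·0.067354 = 0.043960

Final: 0.043960


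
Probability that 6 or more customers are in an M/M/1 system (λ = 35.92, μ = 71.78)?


ρ = 35.92/71.78 = 0.5004
P(N ≥ n) = ρ^n = 0.5004^6 = 0.015704

Final: 0.015704


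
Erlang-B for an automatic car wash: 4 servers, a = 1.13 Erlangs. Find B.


B(c,a) = (a^c/c!) / Σ_{k=0}^{c} a^k/k!
a^4/4! = 0.067936
Σ terms (k=0..4): 1.00000 + 1.13000 + 0.63845 + 0.24048 + 0.06794 = 3.076869
B = 0.067936/3.076869 = 0.022080

Final: 0.022080


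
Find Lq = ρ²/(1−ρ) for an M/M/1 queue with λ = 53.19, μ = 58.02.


ρ = 53.19/58.02 = 0.9168
Lq = ρ²/(1−ρ) = 0.8404/0.08325 = 10.0957

Final: 10.0957


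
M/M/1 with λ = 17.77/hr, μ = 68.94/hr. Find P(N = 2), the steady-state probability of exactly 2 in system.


ρ = 17.77/68.94 = 0.2578
P_n = (1−ρ)·ρ^n = (1 − 0.2578)·0.2578^2 = 0.7422·0.066440 = 0.049315

Final: 0.049315


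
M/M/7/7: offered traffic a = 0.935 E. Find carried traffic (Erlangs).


B(7,0.935) = 0.00004866 (Erlang-B)
Carried load = a(1 − B) = 0.935·(1 − 0.00004866) = 0.935·0.999951 = 0.9350 E

Final: 0.9350 Erlangs


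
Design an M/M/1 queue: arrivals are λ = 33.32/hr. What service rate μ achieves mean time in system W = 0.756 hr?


W = 1/(μ−λ) ⇒ μ − λ = 1/W = 1/0.756 = 1.3228
μ = λ + 1/W = 33.32 + 1.3228 = 34.6428 per hr

Final: 34.6428 /hr


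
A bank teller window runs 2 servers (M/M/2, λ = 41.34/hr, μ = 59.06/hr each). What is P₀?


a = λ/μ = 41.34/59.06 = 0.7000; ρ = a/c = 0.3500
Σ_{k=0}^{1} a^k/k! (terms k=0..1) = 1.00000 + 0.69997 = 1.69997
Tail: a^2/(2!(1−ρ)) = 0.48995/(2·0.6500) = 0.37688
P₀ = 1/(1.69997 + 0.37688) = 1/2.07684 = 0.481500

Final: 0.481500


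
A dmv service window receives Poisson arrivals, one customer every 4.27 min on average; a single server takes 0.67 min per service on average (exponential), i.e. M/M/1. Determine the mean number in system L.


λ = 60/4.27 = 14.0515 /hr
μ = 60/0.67 = 89.5522 /hr
ρ = λ/μ = 14.0515/89.5522 = 0.1569
L = ρ/(1−ρ) = 0.1569/0.8431 = 0.1861

Final: 0.1861


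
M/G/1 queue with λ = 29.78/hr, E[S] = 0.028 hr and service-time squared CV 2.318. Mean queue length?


ρ = λ·E[S] = 29.78·0.028 = 0.8338
Lq = ρ²(1+C_s²)/(2(1−ρ)) = 0.6953·(1+2.318)/(2·0.1662)
= 0.6953·3.3180/0.3323 = 6.94201

Final: 6.94201


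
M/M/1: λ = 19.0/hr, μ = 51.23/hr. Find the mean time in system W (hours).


W = 1/(μ−λ) = 1/(51.23 − 19.0) = 1/32.23 = 0.03103 hr

Final: 0.03103 hr


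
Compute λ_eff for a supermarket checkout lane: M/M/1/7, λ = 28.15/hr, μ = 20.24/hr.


ρ = 1.3908; P_K = (1−ρ)ρ^7/(1−ρ^8) = 0.302609
λ_eff = λ(1 − P_K) = 28.15·(1 − 0.302609) = 28.15·0.697391 = 19.6316 /hr

Final: 19.6316 /hr


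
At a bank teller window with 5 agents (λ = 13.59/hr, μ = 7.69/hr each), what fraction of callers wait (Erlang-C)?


a = λ/μ = 1.7672; ρ = a/5 = 0.3534
P₀ = 0.170148 (from M/M/c formula)
C(c,a) = [a^c/(c!(1−ρ))]·P₀ = [17.23715/(120·0.6466)]·0.170148
= 0.22217·0.170148 = 0.037801

Final: 0.037801


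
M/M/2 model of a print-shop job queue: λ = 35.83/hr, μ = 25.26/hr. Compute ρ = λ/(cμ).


ρ = λ/(cμ) = 35.83/(2·25.26) = 35.83/50.52 = 0.7092

Final: 0.7092


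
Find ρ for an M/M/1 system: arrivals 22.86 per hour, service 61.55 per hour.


ρ = λ/μ = 22.86/61.55 = 0.3714

Final: 0.3714


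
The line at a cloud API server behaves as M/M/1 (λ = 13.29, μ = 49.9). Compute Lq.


ρ = 13.29/49.9 = 0.2663
Lq = ρ²/(1−ρ) = 0.07093/0.7337 = 0.09668

Final: 0.09668


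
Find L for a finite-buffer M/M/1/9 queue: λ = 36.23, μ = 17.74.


ρ = 36.23/17.74 = 2.0423
L = ρ[1 − (K+1)ρ^K + Kρ^(K+1)] / [(1−ρ)(1−ρ^(K+1))]
Numerator: 2.0423·(1 − 10·618.062603 + 9·1262.255249) = 10580.367412
Denominator: (-1.0423)·(-1261.255249) = 1314.577765
L = 10580.367412/1314.577765 = 8.0485

Final: 8.0485


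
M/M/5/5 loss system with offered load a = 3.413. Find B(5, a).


B(c,a) = (a^c/c!) / Σ_{k=0}^{c} a^k/k!
a^5/5! = 3.859226
Σ terms (k=0..5): 1.00000 + 3.41300 + 5.82428 + 6.62609 + 5.65371 + 3.85923 = 26.376320
B = 3.859226/26.376320 = 0.146314

Final: 0.146314


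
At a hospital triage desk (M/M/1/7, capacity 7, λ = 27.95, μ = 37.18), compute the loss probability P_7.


ρ = λ/μ = 27.95/37.18 = 0.7517
P_K = (1−ρ)ρ^K/(1−ρ^(K+1)) = (0.2483·0.135677)/(1 − 0.101995)
= 0.033682/0.898005 = 0.037508

Final: 0.037508


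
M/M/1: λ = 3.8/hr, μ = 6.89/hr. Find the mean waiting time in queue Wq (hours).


ρ = 3.8/6.89 = 0.5515
Wq = ρ/(μ−λ) = 0.5515/(6.89 − 3.8) = 0.5515/3.09 = 0.1785 hr

Final: 0.1785 hr


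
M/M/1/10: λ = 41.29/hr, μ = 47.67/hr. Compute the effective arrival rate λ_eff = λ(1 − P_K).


ρ = 0.8662; P_K = (1−ρ)ρ^10/(1−ρ^11) = 0.040057
λ_eff = λ(1 − P_K) = 41.29·(1 − 0.040057) = 41.29·0.959943 = 39.6360 /hr

Final: 39.6360 /hr


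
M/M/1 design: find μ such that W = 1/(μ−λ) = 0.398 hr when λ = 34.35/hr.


W = 1/(μ−λ) ⇒ μ − λ = 1/W = 1/0.398 = 2.5126
μ = λ + 1/W = 34.35 + 2.5126 = 36.8626 per hr

Final: 36.8626 /hr


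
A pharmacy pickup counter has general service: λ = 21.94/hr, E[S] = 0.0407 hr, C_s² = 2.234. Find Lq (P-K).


ρ = λ·E[S] = 21.94·0.0407 = 0.8930
Lq = ρ²(1+C_s²)/(2(1−ρ)) = 0.7974·(1+2.234)/(2·0.1070)
= 0.7974·3.2340/0.2141 = 12.04531

Final: 12.04531


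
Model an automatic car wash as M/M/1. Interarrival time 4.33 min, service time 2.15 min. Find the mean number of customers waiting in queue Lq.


λ = 60/4.33 = 13.8568 /hr
μ = 60/2.15 = 27.9070 /hr
ρ = λ/μ = 13.8568/27.9070 = 0.4965
Lq = ρ²/(1−ρ) = 0.2465/0.5035 = 0.4897

Final: 0.4897


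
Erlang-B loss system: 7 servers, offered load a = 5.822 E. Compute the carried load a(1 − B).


B(7,5.822) = 0.173458 (Erlang-B)
Carried load = a(1 − B) = 5.822·(1 − 0.173458) = 5.822·0.826542 = 4.8121 E

Final: 4.8121 Erlangs


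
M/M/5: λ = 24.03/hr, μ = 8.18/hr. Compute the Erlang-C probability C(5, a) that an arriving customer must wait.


a = λ/μ = 2.9377; ρ = a/5 = 0.5875
P₀ = 0.049998 (from M/M/c formula)
C(c,a) = [a^c/(c!(1−ρ))]·P₀ = [218.77734/(120·0.4125)]·0.049998
= 4.42007·0.049998 = 0.220993

Final: 0.220993


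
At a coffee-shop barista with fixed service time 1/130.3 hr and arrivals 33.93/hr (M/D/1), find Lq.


ρ = 33.93/130.3 = 0.2604
M/D/1: Lq = ρ²/(2(1−ρ)) = 0.06781/(2·0.7396) = 0.04584

Final: 0.04584


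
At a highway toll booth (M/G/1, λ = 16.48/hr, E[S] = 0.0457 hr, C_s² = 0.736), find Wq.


ρ = λ·E[S] = 16.48·0.0457 = 0.7531
E[S²] = E[S]²(1+C_s²) = 0.0457²·(1+0.736) = 0.003626
Wq = λ·E[S²]/(2(1−ρ)) = 16.48·0.003626/(2·0.2469) = 0.12102 hr

Final: 0.12102 hr


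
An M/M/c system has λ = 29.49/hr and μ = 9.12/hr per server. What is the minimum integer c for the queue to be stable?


Stability requires cμ > λ ⇔ c > λ/μ.
λ/μ = 29.49/9.12 = 3.2336
Minimum integer c = ⌊3.2336⌋ + 1 = 4
Check: 4·9.12 = 36.48 > 29.49, while 3·9.12 = 27.36 ≤ 29.49

Final: 4 servers


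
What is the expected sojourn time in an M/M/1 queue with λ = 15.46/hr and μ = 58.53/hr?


W = 1/(μ−λ) = 1/(58.53 − 15.46) = 1/43.07 = 0.02322 hr

Final: 0.02322 hr


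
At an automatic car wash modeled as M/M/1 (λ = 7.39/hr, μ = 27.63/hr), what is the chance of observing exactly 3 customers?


ρ = 7.39/27.63 = 0.2675
P_n = (1−ρ)·ρ^n = (1 − 0.2675)·0.2675^3 = 0.7325·0.019133 = 0.014016

Final: 0.014016


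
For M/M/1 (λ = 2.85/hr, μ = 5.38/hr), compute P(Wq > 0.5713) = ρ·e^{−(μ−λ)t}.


ρ = 2.85/5.38 = 0.5297
P(Wq > t) = ρ·e^{−(μ−λ)t} = 0.5297·e^{−1.4454}
= 0.5297·0.235654 = 0.124836

Final: 0.124836


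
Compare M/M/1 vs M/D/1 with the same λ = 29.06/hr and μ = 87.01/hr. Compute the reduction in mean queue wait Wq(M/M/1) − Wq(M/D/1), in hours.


ρ = 29.06/87.01 = 0.3340
Wq(M/M/1) = ρ/(μ−λ) = 0.3340/57.95 = 0.005763 hr
Wq(M/D/1) = ρ/(2(μ−λ)) = 0.002882 hr
Savings = 0.005763 − 0.002882 = 0.002882 hr

Final: 0.002882 hr


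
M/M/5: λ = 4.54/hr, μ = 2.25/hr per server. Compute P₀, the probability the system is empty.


a = λ/μ = 4.54/2.25 = 2.0178; ρ = a/c = 0.4036
Σ_{k=0}^{4} a^k/k! (terms k=0..4) = 1.00000 + 2.01778 + 2.03571 + 1.36921 + 0.69069 = 7.11339
Tail: a^5/(5!(1−ρ)) = 33.44773/(120·0.5964) = 0.46732
P₀ = 1/(7.11339 + 0.46732) = 1/7.58071 = 0.131914

Final: 0.131914


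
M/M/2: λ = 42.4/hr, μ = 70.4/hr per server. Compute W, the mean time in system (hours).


a = 0.6023; ρ = 0.3011; P₀ = 0.537118
Lq = P₀·a^c·ρ/(c!(1−ρ)²) = 0.06006
Wq = Lq/λ = 0.06006/42.4 = 0.001417 hr
W = Wq + 1/μ = 0.001417 + 0.01420 = 0.01562 hr

Final: 0.01562 hr


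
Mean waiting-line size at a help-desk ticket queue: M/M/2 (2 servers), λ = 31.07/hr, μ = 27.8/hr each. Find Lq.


a = λ/μ = 1.1176; ρ = a/2 = 0.5588
P₀ = 0.283028
Lq = P₀·a^c·ρ / (c!·(1−ρ)²) = 0.283028·1.24909·0.5588/(2·0.19465)
= 0.50747

Final: 0.50747


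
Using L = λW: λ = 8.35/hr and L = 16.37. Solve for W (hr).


W = L/λ = 16.37/8.35 = 1.9605 hr

Final: 1.9605 hr


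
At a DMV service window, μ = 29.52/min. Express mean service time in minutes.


Mean service time = 1/μ = 1/29.52 minute = 0.03388 minute
In minutes: 0.03388 × 1 = 0.03388 min

Final: 0.03388 min


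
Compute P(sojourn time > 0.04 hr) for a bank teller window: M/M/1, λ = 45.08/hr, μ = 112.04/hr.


W ~ Exponential(μ−λ) for M/M/1.
μ − λ = 112.04 − 45.08 = 66.9600
P(W > t) = e^{−(μ−λ)t} = e^{−2.6784} = 0.068673

Final: 0.068673


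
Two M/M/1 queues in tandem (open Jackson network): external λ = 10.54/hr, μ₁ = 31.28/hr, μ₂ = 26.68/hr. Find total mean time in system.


Each node sees arrival rate λ = 10.54/hr (tandem ⇒ throughput preserved).
W₁ = 1/(μ₁−λ) = 1/(31.28−10.54) = 0.04822 hr
W₂ = 1/(μ₂−λ) = 1/(26.68−10.54) = 0.06196 hr
W_total = W₁ + W₂ = 0.04822 + 0.06196 = 0.11017 hr

Final: 0.11017 hr


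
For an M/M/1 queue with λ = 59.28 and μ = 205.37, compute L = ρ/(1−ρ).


ρ = λ/μ = 59.28/205.37 = 0.2886
L = ρ/(1−ρ) = 0.2886/(1 − 0.2886) = 0.2886/0.7114 = 0.4058

Final: 0.4058


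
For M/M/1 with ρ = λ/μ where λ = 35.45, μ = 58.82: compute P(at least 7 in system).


ρ = 35.45/58.82 = 0.6027
P(N ≥ n) = ρ^n = 0.6027^7 = 0.028883

Final: 0.028883


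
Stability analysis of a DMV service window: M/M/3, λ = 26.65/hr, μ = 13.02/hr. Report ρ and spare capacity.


Total capacity cμ = 3·13.02 = 39.06/hr
ρ = λ/(cμ) = 26.65/39.06 = 0.6823
Stable ⇔ ρ < 1: YES
Spare capacity = cμ − λ = 39.06 − 26.65 = 12.41/hr

Final: ρ = 0.6823; stable; margin = 12.41/hr


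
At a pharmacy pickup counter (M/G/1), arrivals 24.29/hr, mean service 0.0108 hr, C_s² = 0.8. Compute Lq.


ρ = λ·E[S] = 24.29·0.0108 = 0.2623
Lq = ρ²(1+C_s²)/(2(1−ρ)) = 0.06882·(1+0.8)/(2·0.7377)
= 0.06882·1.8000/1.4753 = 0.08396

Final: 0.08396


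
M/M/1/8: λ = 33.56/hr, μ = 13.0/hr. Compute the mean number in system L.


ρ = 33.56/13.0 = 2.5815
L = ρ[1 − (K+1)ρ^K + Kρ^(K+1)] / [(1−ρ)(1−ρ^(K+1))]
Numerator: 2.5815·(1 − 9·1972.553535 + 8·5092.222818) = 59338.728656
Denominator: (-1.5815)·(-5091.222818) = 8051.964704
L = 59338.728656/8051.964704 = 7.3695

Final: 7.3695


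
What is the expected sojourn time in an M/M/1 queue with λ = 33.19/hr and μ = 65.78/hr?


W = 1/(μ−λ) = 1/(65.78 − 33.19) = 1/32.59 = 0.03068 hr

Final: 0.03068 hr


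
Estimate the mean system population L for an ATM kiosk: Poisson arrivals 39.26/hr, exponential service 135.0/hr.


ρ = λ/μ = 39.26/135.0 = 0.2908
L = ρ/(1−ρ) = 0.2908/(1 − 0.2908) = 0.2908/0.7092 = 0.4101

Final: 0.4101


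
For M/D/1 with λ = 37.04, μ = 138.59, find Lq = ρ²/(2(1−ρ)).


ρ = 37.04/138.59 = 0.2673
M/D/1: Lq = ρ²/(2(1−ρ)) = 0.07143/(2·0.7327) = 0.04874

Final: 0.04874


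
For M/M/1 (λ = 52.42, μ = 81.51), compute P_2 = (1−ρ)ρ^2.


ρ = 52.42/81.51 = 0.6431
P_n = (1−ρ)·ρ^n = (1 − 0.6431)·0.6431^2 = 0.3569·0.413592 = 0.147606

Final: 0.147606


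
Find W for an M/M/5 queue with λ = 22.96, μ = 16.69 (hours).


a = 1.3757; ρ = 0.2751; P₀ = 0.252418
Lq = P₀·a^c·ρ/(c!(1−ρ)²) = 0.005427
Wq = Lq/λ = 0.005427/22.96 = 0.0002364 hr
W = Wq + 1/μ = 0.0002364 + 0.05992 = 0.06015 hr

Final: 0.06015 hr


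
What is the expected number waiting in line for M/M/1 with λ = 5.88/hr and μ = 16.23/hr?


ρ = 5.88/16.23 = 0.3623
Lq = ρ²/(1−ρ) = 0.1313/0.6377 = 0.2058

Final: 0.2058


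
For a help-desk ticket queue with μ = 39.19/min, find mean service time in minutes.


Mean service time = 1/μ = 1/39.19 minute = 0.02552 minute
In minutes: 0.02552 × 1 = 0.02552 min

Final: 0.02552 min


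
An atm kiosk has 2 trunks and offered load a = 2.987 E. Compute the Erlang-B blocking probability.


B(c,a) = (a^c/c!) / Σ_{k=0}^{c} a^k/k!
a^2/2! = 4.461085
Σ terms (k=0..2): 1.00000 + 2.98700 + 4.46108 = 8.448085
B = 4.461085/8.448085 = 0.528059

Final: 0.528059


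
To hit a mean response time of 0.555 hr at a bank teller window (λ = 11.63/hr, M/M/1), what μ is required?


W = 1/(μ−λ) ⇒ μ − λ = 1/W = 1/0.555 = 1.8018
μ = λ + 1/W = 11.63 + 1.8018 = 13.4318 per hr

Final: 13.4318 /hr


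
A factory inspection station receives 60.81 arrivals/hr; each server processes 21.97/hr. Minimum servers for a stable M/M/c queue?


Stability requires cμ > λ ⇔ c > λ/μ.
λ/μ = 60.81/21.97 = 2.7679
Minimum integer c = ⌊2.7679⌋ + 1 = 3
Check: 3·21.97 = 65.91 > 60.81, while 2·21.97 = 43.94 ≤ 60.81

Final: 3 servers


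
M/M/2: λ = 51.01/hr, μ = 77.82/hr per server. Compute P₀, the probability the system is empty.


a = λ/μ = 51.01/77.82 = 0.6555; ρ = a/c = 0.3277
Σ_{k=0}^{1} a^k/k! (terms k=0..1) = 1.00000 + 0.65549 = 1.65549
Tail: a^2/(2!(1−ρ)) = 0.42966/(2·0.6723) = 0.31957
P₀ = 1/(1.65549 + 0.31957) = 1/1.97505 = 0.506315

Final: 0.506315


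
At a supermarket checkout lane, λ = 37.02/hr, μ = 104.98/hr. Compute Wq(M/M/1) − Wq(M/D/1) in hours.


ρ = 37.02/104.98 = 0.3526
Wq(M/M/1) = ρ/(μ−λ) = 0.3526/67.96 = 0.005189 hr
Wq(M/D/1) = ρ/(2(μ−λ)) = 0.002594 hr
Savings = 0.005189 − 0.002594 = 0.002594 hr

Final: 0.002594 hr


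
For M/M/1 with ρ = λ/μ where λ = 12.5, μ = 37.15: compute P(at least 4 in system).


ρ = 12.5/37.15 = 0.3365
P(N ≥ n) = ρ^n = 0.3365^4 = 0.012818

Final: 0.012818


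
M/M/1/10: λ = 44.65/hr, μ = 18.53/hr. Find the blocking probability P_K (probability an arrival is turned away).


ρ = λ/μ = 44.65/18.53 = 2.4096
P_K = (1−ρ)ρ^K/(1−ρ^(K+1)) = (-1.4096·6598.731221)/(1 − 15900.342634)
= -9301.611413/-15899.342634 = 0.585031

Final: 0.585031


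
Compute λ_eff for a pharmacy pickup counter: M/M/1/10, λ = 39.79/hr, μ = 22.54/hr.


ρ = 1.7653; P_K = (1−ρ)ρ^10/(1−ρ^11) = 0.434363
λ_eff = λ(1 − P_K) = 39.79·(1 − 0.434363) = 39.79·0.565637 = 22.5067 /hr

Final: 22.5067 /hr


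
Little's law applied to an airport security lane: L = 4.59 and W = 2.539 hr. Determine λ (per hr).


λ = L/W = 4.59/2.539 = 1.8078 /hr

Final: 1.8078 /hr


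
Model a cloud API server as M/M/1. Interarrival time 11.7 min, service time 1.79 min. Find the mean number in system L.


λ = 60/11.7 = 5.1282 /hr
μ = 60/1.79 = 33.5196 /hr
ρ = λ/μ = 5.1282/33.5196 = 0.1530
L = ρ/(1−ρ) = 0.1530/0.8470 = 0.1806

Final: 0.1806


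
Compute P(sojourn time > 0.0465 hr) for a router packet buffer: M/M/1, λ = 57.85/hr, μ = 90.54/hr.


W ~ Exponential(μ−λ) for M/M/1.
μ − λ = 90.54 − 57.85 = 32.6900
P(W > t) = e^{−(μ−λ)t} = e^{−1.5201} = 0.218693

Final: 0.218693


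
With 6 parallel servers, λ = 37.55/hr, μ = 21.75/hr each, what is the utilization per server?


ρ = λ/(cμ) = 37.55/(6·21.75) = 37.55/130.50 = 0.2877

Final: 0.2877


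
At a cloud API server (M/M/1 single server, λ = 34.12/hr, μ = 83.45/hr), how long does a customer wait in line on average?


ρ = 34.12/83.45 = 0.4089
Wq = ρ/(μ−λ) = 0.4089/(83.45 − 34.12) = 0.4089/49.33 = 0.008288 hr

Final: 0.008288 hr


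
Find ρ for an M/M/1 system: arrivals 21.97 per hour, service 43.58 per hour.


ρ = λ/μ = 21.97/43.58 = 0.5041

Final: 0.5041


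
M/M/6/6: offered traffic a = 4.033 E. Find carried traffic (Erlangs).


B(6,4.033) = 0.119554 (Erlang-B)
Carried load = a(1 − B) = 4.033·(1 − 0.119554) = 4.033·0.880446 = 3.5508 E

Final: 3.5508 Erlangs


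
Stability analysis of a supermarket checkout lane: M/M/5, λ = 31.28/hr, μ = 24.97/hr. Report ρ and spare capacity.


Total capacity cμ = 5·24.97 = 124.85/hr
ρ = λ/(cμ) = 31.28/124.85 = 0.2505
Stable ⇔ ρ < 1: YES
Spare capacity = cμ − λ = 124.85 − 31.28 = 93.57/hr

Final: ρ = 0.2505; stable; margin = 93.57/hr


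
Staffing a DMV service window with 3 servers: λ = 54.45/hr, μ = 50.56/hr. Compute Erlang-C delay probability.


a = λ/μ = 1.0769; ρ = a/3 = 0.3590
P₀ = 0.335392 (from M/M/c formula)
C(c,a) = [a^c/(c!(1−ρ))]·P₀ = [1.24903/(6·0.6410)]·0.335392
= 0.32475·0.335392 = 0.108919

Final: 0.108919


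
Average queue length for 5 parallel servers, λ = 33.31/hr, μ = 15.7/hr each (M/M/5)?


a = λ/μ = 2.1217; ρ = a/5 = 0.4243
P₀ = 0.118614
Lq = P₀·a^c·ρ / (c!·(1−ρ)²) = 0.118614·42.99074·0.4243/(120·0.33139)
= 0.05441

Final: 0.05441


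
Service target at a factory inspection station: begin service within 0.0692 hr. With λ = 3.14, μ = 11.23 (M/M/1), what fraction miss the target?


ρ = 3.14/11.23 = 0.2796
P(Wq > t) = ρ·e^{−(μ−λ)t} = 0.2796·e^{−0.5598}
= 0.2796·0.571307 = 0.159742

Final: 0.159742


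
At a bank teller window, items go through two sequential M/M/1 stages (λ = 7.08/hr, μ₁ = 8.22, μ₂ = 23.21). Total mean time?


Each node sees arrival rate λ = 7.08/hr (tandem ⇒ throughput preserved).
W₁ = 1/(μ₁−λ) = 1/(8.22−7.08) = 0.87719 hr
W₂ = 1/(μ₂−λ) = 1/(23.21−7.08) = 0.06200 hr
W_total = W₁ + W₂ = 0.87719 + 0.06200 = 0.93919 hr

Final: 0.93919 hr


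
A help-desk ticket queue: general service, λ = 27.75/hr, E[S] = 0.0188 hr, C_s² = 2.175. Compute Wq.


ρ = λ·E[S] = 27.75·0.0188 = 0.5217
E[S²] = E[S]²(1+C_s²) = 0.0188²·(1+2.175) = 0.001122
Wq = λ·E[S²]/(2(1−ρ)) = 27.75·0.001122/(2·0.4783) = 0.03255 hr

Final: 0.03255 hr


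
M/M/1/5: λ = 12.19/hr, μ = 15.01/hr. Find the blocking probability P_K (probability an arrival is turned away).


ρ = λ/μ = 12.19/15.01 = 0.8121
P_K = (1−ρ)ρ^K/(1−ρ^(K+1)) = (0.1879·0.353277)/(1 − 0.286905)
= 0.066372/0.713095 = 0.093076

Final: 0.093076


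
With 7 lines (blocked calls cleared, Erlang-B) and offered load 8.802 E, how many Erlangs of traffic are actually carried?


B(7,8.802) = 0.351489 (Erlang-B)
Carried load = a(1 − B) = 8.802·(1 − 0.351489) = 8.802·0.648511 = 5.7082 E

Final: 5.7082 Erlangs


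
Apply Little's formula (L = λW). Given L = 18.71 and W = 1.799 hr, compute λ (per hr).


λ = L/W = 18.71/1.799 = 10.4002 /hr

Final: 10.4002 /hr


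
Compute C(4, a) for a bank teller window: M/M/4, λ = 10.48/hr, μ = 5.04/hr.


a = λ/μ = 2.0794; ρ = a/4 = 0.5198
P₀ = 0.119589 (from M/M/c formula)
C(c,a) = [a^c/(c!(1−ρ))]·P₀ = [18.69489/(24·0.4802)]·0.119589
= 1.62228·0.119589 = 0.194007

Final: 0.194007


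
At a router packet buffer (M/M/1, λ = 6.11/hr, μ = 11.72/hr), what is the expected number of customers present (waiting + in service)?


ρ = λ/μ = 6.11/11.72 = 0.5213
L = ρ/(1−ρ) = 0.5213/(1 − 0.5213) = 0.5213/0.4787 = 1.0891

Final: 1.0891


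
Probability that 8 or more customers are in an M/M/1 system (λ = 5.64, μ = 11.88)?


ρ = 5.64/11.88 = 0.4747
P(N ≥ n) = ρ^n = 0.4747^8 = 0.002580

Final: 0.002580


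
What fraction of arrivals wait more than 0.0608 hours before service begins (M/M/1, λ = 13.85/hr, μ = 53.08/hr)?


ρ = 13.85/53.08 = 0.2609
P(Wq > t) = ρ·e^{−(μ−λ)t} = 0.2609·e^{−2.3852}
= 0.2609·0.092072 = 0.024024

Final: 0.024024


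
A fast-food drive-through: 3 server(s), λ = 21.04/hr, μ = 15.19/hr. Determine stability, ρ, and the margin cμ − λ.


Total capacity cμ = 3·15.19 = 45.57/hr
ρ = λ/(cμ) = 21.04/45.57 = 0.4617
Stable ⇔ ρ < 1: YES
Spare capacity = cμ − λ = 45.57 − 21.04 = 24.53/hr

Final: ρ = 0.4617; stable; margin = 24.53/hr


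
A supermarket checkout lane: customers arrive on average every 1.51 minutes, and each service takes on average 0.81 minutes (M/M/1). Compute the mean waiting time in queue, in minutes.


λ = 60/1.51 = 39.7351 /hr
μ = 60/0.81 = 74.0741 /hr
ρ = λ/μ = 39.7351/74.0741 = 0.5364
Wq = ρ/(μ−λ) = 0.5364/(74.0741−39.7351) = 0.01562 hr
In minutes: 0.01562·60 = 0.9373 min

Final: 0.9373 min


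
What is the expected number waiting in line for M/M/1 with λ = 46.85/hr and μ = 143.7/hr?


ρ = 46.85/143.7 = 0.3260
Lq = ρ²/(1−ρ) = 0.1063/0.6740 = 0.1577

Final: 0.1577


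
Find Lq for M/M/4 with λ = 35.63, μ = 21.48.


a = λ/μ = 1.6588; ρ = a/4 = 0.4147
P₀ = 0.187474
Lq = P₀·a^c·ρ / (c!·(1−ρ)²) = 0.187474·7.57053·0.4147/(24·0.34259)
= 0.07158

Final: 0.07158


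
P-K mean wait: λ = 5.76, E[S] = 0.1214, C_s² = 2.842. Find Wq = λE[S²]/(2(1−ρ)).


ρ = λ·E[S] = 5.76·0.1214 = 0.6993
E[S²] = E[S]²(1+C_s²) = 0.1214²·(1+2.842) = 0.056623
Wq = λ·E[S²]/(2(1−ρ)) = 5.76·0.056623/(2·0.3007) = 0.54225 hr

Final: 0.54225 hr


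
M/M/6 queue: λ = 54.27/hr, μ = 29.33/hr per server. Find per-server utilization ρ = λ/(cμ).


ρ = λ/(cμ) = 54.27/(6·29.33) = 54.27/175.98 = 0.3084

Final: 0.3084


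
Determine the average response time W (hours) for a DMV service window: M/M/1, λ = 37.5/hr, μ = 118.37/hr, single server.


W = 1/(μ−λ) = 1/(118.37 − 37.5) = 1/80.87 = 0.01237 hr

Final: 0.01237 hr


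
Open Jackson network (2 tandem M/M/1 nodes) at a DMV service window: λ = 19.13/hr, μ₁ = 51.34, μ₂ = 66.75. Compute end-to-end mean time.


Each node sees arrival rate λ = 19.13/hr (tandem ⇒ throughput preserved).
W₁ = 1/(μ₁−λ) = 1/(51.34−19.13) = 0.03105 hr
W₂ = 1/(μ₂−λ) = 1/(66.75−19.13) = 0.02100 hr
W_total = W₁ + W₂ = 0.03105 + 0.02100 = 0.05205 hr

Final: 0.05205 hr


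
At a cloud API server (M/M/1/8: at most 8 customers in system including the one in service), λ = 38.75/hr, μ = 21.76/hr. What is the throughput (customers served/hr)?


ρ = 1.7808; P_K = (1−ρ)ρ^8/(1−ρ^9) = 0.440900
λ_eff = λ(1 − P_K) = 38.75·(1 − 0.440900) = 38.75·0.559100 = 21.6651 /hr

Final: 21.6651 /hr


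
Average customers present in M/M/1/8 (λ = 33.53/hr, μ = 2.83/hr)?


ρ = 33.53/2.83 = 11.8481
L = ρ[1 − (K+1)ρ^K + Kρ^(K+1)] / [(1−ρ)(1−ρ^(K+1))]
Numerator: 11.8481·(1 − 9·388308541.094927 + 8·4600701548.732476) = 394668662550.994141
Denominator: (-10.8481)·(-4600701547.732476) = 49908670500.136757
L = 394668662550.994141/49908670500.136757 = 7.9078

Final: 7.9078


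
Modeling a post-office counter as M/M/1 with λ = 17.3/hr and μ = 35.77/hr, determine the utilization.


ρ = λ/μ = 17.3/35.77 = 0.4836

Final: 0.4836


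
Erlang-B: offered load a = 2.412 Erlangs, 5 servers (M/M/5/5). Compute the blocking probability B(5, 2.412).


B(c,a) = (a^c/c!) / Σ_{k=0}^{c} a^k/k!
a^5/5! = 0.680308
Σ terms (k=0..5): 1.00000 + 2.41200 + 2.90887 + 2.33873 + 1.41026 + 0.68031 = 10.750169
B = 0.680308/10.750169 = 0.063283

Final: 0.063283


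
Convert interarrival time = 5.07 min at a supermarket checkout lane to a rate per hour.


λ = 1/(interarrival time) in consistent units.
1 hour = 60 min, so λ = 60/5.07 = 11.8343 per hour

Final: 11.8343 /hr


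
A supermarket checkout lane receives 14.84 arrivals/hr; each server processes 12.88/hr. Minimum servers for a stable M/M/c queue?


Stability requires cμ > λ ⇔ c > λ/μ.
λ/μ = 14.84/12.88 = 1.1522
Minimum integer c = ⌊1.1522⌋ + 1 = 2
Check: 2·12.88 = 25.76 > 14.84, while 1·12.88 = 12.88 ≤ 14.84

Final: 2 servers


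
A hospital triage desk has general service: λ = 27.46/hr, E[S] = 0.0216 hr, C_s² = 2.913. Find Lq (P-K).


ρ = λ·E[S] = 27.46·0.0216 = 0.5931
Lq = ρ²(1+C_s²)/(2(1−ρ)) = 0.3518·(1+2.913)/(2·0.4069)
= 0.3518·3.9130/0.8137 = 1.69176

Final: 1.69176


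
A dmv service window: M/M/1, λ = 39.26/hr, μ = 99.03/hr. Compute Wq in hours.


ρ = 39.26/99.03 = 0.3964
Wq = ρ/(μ−λ) = 0.3964/(99.03 − 39.26) = 0.3964/59.77 = 0.006633 hr

Final: 0.006633 hr


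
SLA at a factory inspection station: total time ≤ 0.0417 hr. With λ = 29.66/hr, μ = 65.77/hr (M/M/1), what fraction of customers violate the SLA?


W ~ Exponential(μ−λ) for M/M/1.
μ − λ = 65.77 − 29.66 = 36.1100
P(W > t) = e^{−(μ−λ)t} = e^{−1.5058} = 0.221843

Final: 0.221843


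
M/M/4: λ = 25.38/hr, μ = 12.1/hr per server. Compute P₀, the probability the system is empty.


a = λ/μ = 25.38/12.1 = 2.0975; ρ = a/c = 0.5244
Σ_{k=0}^{3} a^k/k! (terms k=0..3) = 1.00000 + 2.09752 + 2.19980 + 1.53804 = 6.83536
Tail: a^4/(4!(1−ρ)) = 19.35642/(24·0.4756) = 1.69572
P₀ = 1/(6.83536 + 1.69572) = 1/8.53108 = 0.117219

Final: 0.117219


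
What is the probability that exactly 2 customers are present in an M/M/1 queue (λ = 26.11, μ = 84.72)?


ρ = 26.11/84.72 = 0.3082
P_n = (1−ρ)·ρ^n = (1 − 0.3082)·0.3082^2 = 0.6918·0.094982 = 0.065709

Final: 0.065709


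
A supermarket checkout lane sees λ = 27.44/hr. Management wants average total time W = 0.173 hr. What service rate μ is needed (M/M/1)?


W = 1/(μ−λ) ⇒ μ − λ = 1/W = 1/0.173 = 5.7803
μ = λ + 1/W = 27.44 + 5.7803 = 33.2203 per hr

Final: 33.2203 /hr


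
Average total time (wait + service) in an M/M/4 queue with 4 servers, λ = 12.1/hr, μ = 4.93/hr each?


a = 2.4544; ρ = 0.6136; P₀ = 0.077862
Lq = P₀·a^c·ρ/(c!(1−ρ)²) = 0.48378
Wq = Lq/λ = 0.48378/12.1 = 0.03998 hr
W = Wq + 1/μ = 0.03998 + 0.20284 = 0.24282 hr

Final: 0.24282 hr


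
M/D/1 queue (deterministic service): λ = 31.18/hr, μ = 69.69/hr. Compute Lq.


ρ = 31.18/69.69 = 0.4474
M/D/1: Lq = ρ²/(2(1−ρ)) = 0.2002/(2·0.5526) = 0.18112

Final: 0.18112


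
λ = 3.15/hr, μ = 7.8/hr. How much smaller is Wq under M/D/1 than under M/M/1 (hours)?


ρ = 3.15/7.8 = 0.4038
Wq(M/M/1) = ρ/(μ−λ) = 0.4038/4.65 = 0.08685 hr
Wq(M/D/1) = ρ/(2(μ−λ)) = 0.04342 hr
Savings = 0.08685 − 0.04342 = 0.04342 hr

Final: 0.04342 hr


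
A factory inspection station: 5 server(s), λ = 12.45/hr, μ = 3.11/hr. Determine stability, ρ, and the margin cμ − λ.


Total capacity cμ = 5·3.11 = 15.55/hr
ρ = λ/(cμ) = 12.45/15.55 = 0.8006
Stable ⇔ ρ < 1: YES
Spare capacity = cμ − λ = 15.55 − 12.45 = 3.10/hr

Final: ρ = 0.8006; stable; margin = 3.10/hr


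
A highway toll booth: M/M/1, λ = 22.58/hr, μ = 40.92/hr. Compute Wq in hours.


ρ = 22.58/40.92 = 0.5518
Wq = ρ/(μ−λ) = 0.5518/(40.92 − 22.58) = 0.5518/18.34 = 0.03009 hr

Final: 0.03009 hr


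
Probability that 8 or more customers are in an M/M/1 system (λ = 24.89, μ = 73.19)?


ρ = 24.89/73.19 = 0.3401
P(N ≥ n) = ρ^n = 0.3401^8 = 0.0001789

Final: 0.0001789


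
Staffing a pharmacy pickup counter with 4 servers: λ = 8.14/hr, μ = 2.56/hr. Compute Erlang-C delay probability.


a = λ/μ = 3.1797; ρ = a/4 = 0.7949
P₀ = 0.028279 (from M/M/c formula)
C(c,a) = [a^c/(c!(1−ρ))]·P₀ = [102.22044/(24·0.2051)]·0.028279
= 20.76860·0.028279 = 0.587323

Final: 0.587323


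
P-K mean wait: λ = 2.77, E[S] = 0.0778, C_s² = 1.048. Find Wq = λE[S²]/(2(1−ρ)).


ρ = λ·E[S] = 2.77·0.0778 = 0.2155
E[S²] = E[S]²(1+C_s²) = 0.0778²·(1+1.048) = 0.012396
Wq = λ·E[S²]/(2(1−ρ)) = 2.77·0.012396/(2·0.7845) = 0.02189 hr

Final: 0.02189 hr


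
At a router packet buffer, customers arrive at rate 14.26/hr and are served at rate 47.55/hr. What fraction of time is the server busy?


ρ = λ/μ = 14.26/47.55 = 0.2999

Final: 0.2999


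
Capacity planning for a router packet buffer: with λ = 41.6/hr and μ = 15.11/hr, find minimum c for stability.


Stability requires cμ > λ ⇔ c > λ/μ.
λ/μ = 41.6/15.11 = 2.7531
Minimum integer c = ⌊2.7531⌋ + 1 = 3
Check: 3·15.11 = 45.33 > 41.6, while 2·15.11 = 30.22 ≤ 41.6

Final: 3 servers


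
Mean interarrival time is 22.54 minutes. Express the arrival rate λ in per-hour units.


λ = 1/(interarrival time) in consistent units.
1 hour = 60 min, so λ = 60/22.54 = 2.6619 per hour

Final: 2.6619 /hr


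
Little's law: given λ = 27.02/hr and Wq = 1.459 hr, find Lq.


Lq = λWq = 27.02·1.459 = 39.4222

Final: 39.4222


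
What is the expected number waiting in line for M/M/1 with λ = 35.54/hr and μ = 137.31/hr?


ρ = 35.54/137.31 = 0.2588
Lq = ρ²/(1−ρ) = 0.06699/0.7412 = 0.09039

Final: 0.09039


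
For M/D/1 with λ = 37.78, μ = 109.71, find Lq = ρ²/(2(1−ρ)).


ρ = 37.78/109.71 = 0.3444
M/D/1: Lq = ρ²/(2(1−ρ)) = 0.1186/(2·0.6556) = 0.09044

Final: 0.09044


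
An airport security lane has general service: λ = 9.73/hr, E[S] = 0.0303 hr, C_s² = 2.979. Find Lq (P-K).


ρ = λ·E[S] = 9.73·0.0303 = 0.2948
Lq = ρ²(1+C_s²)/(2(1−ρ)) = 0.08692·(1+2.979)/(2·0.7052)
= 0.08692·3.9790/1.4104 = 0.24522

Final: 0.24522


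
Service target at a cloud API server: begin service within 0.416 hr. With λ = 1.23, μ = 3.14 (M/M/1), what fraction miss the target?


ρ = 1.23/3.14 = 0.3917
P(Wq > t) = ρ·e^{−(μ−λ)t} = 0.3917·e^{−0.7946}
= 0.3917·0.451780 = 0.176971

Final: 0.176971
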